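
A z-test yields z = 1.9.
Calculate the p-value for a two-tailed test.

Answer: p-value ≈ 0.0574

Derivation:
For z = 1.9:
p = 2×P(Z > |1.9|) = 2×(1 - Φ(1.9)) = 0.0574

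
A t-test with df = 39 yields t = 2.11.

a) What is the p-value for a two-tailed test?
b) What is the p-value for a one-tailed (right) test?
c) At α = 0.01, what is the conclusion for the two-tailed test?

Answer: a) 0.0413, b) 0.0207, c) fail to reject H₀

Derivation:
Using t-distribution with df = 39:
a) Two-tailed: p = 2×P(T > 2.11) = 0.0413
b) One-tailed: p = P(T > 2.11) = 0.0207
c) 0.0413 ≥ 0.01, fail to reject H₀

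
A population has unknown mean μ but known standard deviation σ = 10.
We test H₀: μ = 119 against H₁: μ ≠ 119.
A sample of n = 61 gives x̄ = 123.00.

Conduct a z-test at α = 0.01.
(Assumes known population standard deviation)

Answer: z = 3.1240, reject H₀

Derivation:
Standard error: SE = σ/√n = 10/√61 = 1.2804
z-statistic: z = (x̄ - μ₀)/SE = (123.00 - 119)/1.2804 = 3.1240
Critical value: ±2.576
p-value = 0.0018
Decision: reject H₀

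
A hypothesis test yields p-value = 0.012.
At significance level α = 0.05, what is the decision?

Compare p-value to α:
0.012 < 0.05
Decision: reject H₀

Answer: reject H₀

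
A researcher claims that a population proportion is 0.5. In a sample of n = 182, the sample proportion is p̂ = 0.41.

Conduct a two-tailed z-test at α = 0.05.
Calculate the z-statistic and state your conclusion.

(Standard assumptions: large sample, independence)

Answer: z = -2.4284, reject H₀

Derivation:
H₀: p = 0.5, H₁: p ≠ 0.5
Standard error: SE = √(p₀(1-p₀)/n) = √(0.5×0.5/182) = 0.037062
z-statistic: z = (p̂ - p₀)/SE = (0.41 - 0.5)/0.037062 = -2.4284
Critical value: z_0.025 = ±1.960
p-value = 0.0152
Decision: reject H₀ at α = 0.05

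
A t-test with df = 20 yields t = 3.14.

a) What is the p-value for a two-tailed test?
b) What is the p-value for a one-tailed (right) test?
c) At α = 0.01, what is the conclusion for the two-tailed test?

Using t-distribution with df = 20:
a) Two-tailed: p = 2×P(T > 3.14) = 0.0052
b) One-tailed: p = P(T > 3.14) = 0.0026
c) 0.0052 < 0.01, reject H₀

Answer: a) 0.0052, b) 0.0026, c) reject H₀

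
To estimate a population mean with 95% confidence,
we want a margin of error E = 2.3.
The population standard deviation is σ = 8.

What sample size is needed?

z_0.025 = 1.960
n = (z×σ/E)² = (1.960×8/2.3)²
n = 46.4768
Round up: n = 47

Answer: n = 47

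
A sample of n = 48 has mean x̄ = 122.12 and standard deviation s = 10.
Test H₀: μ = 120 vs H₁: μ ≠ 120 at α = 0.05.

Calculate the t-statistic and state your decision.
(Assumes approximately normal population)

df = n - 1 = 47
SE = s/√n = 10/√48 = 1.4434
t = (x̄ - μ₀)/SE = (122.12 - 120)/1.4434 = 1.4688
Critical value: t_{0.025,47} = ±2.012
p-value ≈ 0.1485
Decision: fail to reject H₀

Answer: t = 1.4688, fail to reject H₀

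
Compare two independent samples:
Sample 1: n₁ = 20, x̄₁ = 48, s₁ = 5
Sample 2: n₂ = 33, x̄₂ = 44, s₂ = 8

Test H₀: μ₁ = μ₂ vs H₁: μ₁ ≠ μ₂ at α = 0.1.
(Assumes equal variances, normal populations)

Pooled variance: s²_p = [19×5² + 32×8²]/(51) = 49.4706
s_p = 7.0335
SE = s_p×√(1/n₁ + 1/n₂) = 7.0335×√(1/20 + 1/33) = 1.9931
t = (x̄₁ - x̄₂)/SE = (48 - 44)/1.9931 = 2.0069
df = 51, t-critical = ±1.675
Decision: reject H₀

Answer: t = 2.0069, reject H₀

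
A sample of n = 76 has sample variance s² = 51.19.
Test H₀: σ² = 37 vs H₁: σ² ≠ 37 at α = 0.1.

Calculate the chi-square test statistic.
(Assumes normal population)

Answer: χ² = 103.7635, reject H₀

Derivation:
df = n - 1 = 75
χ² = (n-1)s²/σ₀² = 75×51.19/37 = 103.7635
Critical values: χ²_{0.95,75} = 56.054, χ²_{0.05,75} = 96.217
Rejection region: χ² < 56.054 or χ² > 96.217
Decision: reject H₀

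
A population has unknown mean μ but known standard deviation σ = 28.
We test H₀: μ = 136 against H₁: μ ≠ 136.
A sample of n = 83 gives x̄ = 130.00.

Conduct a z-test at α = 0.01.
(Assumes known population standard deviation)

Standard error: SE = σ/√n = 28/√83 = 3.0734
z-statistic: z = (x̄ - μ₀)/SE = (130.00 - 136)/3.0734 = -1.9522
Critical value: ±2.576
p-value = 0.0509
Decision: fail to reject H₀

Answer: z = -1.9522, fail to reject H₀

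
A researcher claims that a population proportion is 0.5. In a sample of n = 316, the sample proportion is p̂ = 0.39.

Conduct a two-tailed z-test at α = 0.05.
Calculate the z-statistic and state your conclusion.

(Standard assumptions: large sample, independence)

H₀: p = 0.5, H₁: p ≠ 0.5
Standard error: SE = √(p₀(1-p₀)/n) = √(0.5×0.5/316) = 0.028127
z-statistic: z = (p̂ - p₀)/SE = (0.39 - 0.5)/0.028127 = -3.9108
Critical value: z_0.025 = ±1.960
p-value = 0.0001
Decision: reject H₀ at α = 0.05

Answer: z = -3.9108, reject H₀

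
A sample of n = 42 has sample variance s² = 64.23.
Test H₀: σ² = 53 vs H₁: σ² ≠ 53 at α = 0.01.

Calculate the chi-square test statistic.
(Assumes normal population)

Answer: χ² = 49.6874, fail to reject H₀

Derivation:
df = n - 1 = 41
χ² = (n-1)s²/σ₀² = 41×64.23/53 = 49.6874
Critical values: χ²_{0.995,41} = 21.421, χ²_{0.005,41} = 68.053
Rejection region: χ² < 21.421 or χ² > 68.053
Decision: fail to reject H₀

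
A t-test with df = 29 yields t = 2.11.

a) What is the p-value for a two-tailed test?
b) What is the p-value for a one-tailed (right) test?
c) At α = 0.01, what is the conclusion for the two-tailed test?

Using t-distribution with df = 29:
a) Two-tailed: p = 2×P(T > 2.11) = 0.0436
b) One-tailed: p = P(T > 2.11) = 0.0218
c) 0.0436 ≥ 0.01, fail to reject H₀

Answer: a) 0.0436, b) 0.0218, c) fail to reject H₀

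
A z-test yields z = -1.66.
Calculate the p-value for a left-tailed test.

Answer: p-value ≈ 0.0485

Derivation:
For z = -1.66:
p = P(Z < -1.66) = Φ(-1.66) = 0.0485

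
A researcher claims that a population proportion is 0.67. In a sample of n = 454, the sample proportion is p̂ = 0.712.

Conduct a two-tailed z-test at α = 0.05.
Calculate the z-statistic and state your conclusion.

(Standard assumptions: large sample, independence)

Answer: z = 1.9032, fail to reject H₀

Derivation:
H₀: p = 0.67, H₁: p ≠ 0.67
Standard error: SE = √(p₀(1-p₀)/n) = √(0.67×0.33/454) = 0.022068
z-statistic: z = (p̂ - p₀)/SE = (0.712 - 0.67)/0.022068 = 1.9032
Critical value: z_0.025 = ±1.960
p-value = 0.0570
Decision: fail to reject H₀ at α = 0.05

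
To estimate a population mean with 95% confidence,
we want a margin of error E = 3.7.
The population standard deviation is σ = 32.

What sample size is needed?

z_0.025 = 1.960
n = (z×σ/E)² = (1.960×32/3.7)²
n = 287.3483
Round up: n = 288

Answer: n = 288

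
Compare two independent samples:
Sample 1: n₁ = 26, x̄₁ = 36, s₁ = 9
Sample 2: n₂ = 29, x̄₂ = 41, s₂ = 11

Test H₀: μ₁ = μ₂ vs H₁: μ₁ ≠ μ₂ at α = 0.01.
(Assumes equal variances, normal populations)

Answer: t = -1.8319, fail to reject H₀

Derivation:
Pooled variance: s²_p = [25×9² + 28×11²]/(53) = 102.1321
s_p = 10.1060
SE = s_p×√(1/n₁ + 1/n₂) = 10.1060×√(1/26 + 1/29) = 2.7294
t = (x̄₁ - x̄₂)/SE = (36 - 41)/2.7294 = -1.8319
df = 53, t-critical = ±2.672
Decision: fail to reject H₀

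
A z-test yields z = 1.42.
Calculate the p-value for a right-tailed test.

Answer: p-value ≈ 0.0778

Derivation:
For z = 1.42:
p = P(Z > 1.42) = 1 - Φ(1.42) = 0.0778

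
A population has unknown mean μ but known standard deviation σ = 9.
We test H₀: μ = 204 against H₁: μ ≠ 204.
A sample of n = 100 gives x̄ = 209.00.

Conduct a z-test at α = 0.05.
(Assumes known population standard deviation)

Standard error: SE = σ/√n = 9/√100 = 0.9000
z-statistic: z = (x̄ - μ₀)/SE = (209.00 - 204)/0.9000 = 5.5556
Critical value: ±1.960
p-value < 0.0001
Decision: reject H₀

Answer: z = 5.5556, reject H₀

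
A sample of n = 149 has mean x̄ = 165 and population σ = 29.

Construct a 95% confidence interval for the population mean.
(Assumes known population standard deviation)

Answer: (160.3434, 169.6566)

Derivation:
Confidence level: 95%, α = 0.05
z_0.025 = 1.960
SE = σ/√n = 29/√149 = 2.3758
Margin of error = 1.960 × 2.3758 = 4.6566
CI: x̄ ± margin = 165 ± 4.6566
CI: (160.3434, 169.6566)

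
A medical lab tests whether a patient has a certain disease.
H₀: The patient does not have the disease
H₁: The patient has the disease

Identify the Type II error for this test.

Answer: Failing to diagnose a patient who actually has the disease (false negative)

Derivation:
Type I error: rejecting H₀ when it is actually true (false positive).
Type II error: failing to reject H₀ when H₁ is actually true (false negative).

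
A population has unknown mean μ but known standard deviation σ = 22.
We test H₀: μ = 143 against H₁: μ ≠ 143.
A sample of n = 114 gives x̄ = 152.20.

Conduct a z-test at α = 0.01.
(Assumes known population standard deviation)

Standard error: SE = σ/√n = 22/√114 = 2.0605
z-statistic: z = (x̄ - μ₀)/SE = (152.20 - 143)/2.0605 = 4.4649
Critical value: ±2.576
p-value < 0.0001
Decision: reject H₀

Answer: z = 4.4649, reject H₀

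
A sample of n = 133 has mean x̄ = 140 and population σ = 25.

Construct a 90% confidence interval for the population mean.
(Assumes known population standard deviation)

Confidence level: 90%, α = 0.1
z_0.05 = 1.645
SE = σ/√n = 25/√133 = 2.1678
Margin of error = 1.645 × 2.1678 = 3.5660
CI: x̄ ± margin = 140 ± 3.5660
CI: (136.4340, 143.5660)

Answer: (136.4340, 143.5660)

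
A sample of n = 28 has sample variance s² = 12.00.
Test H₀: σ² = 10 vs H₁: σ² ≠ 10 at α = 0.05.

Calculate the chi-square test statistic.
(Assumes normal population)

df = n - 1 = 27
χ² = (n-1)s²/σ₀² = 27×12.00/10 = 32.4000
Critical values: χ²_{0.975,27} = 14.573, χ²_{0.025,27} = 43.195
Rejection region: χ² < 14.573 or χ² > 43.195
Decision: fail to reject H₀

Answer: χ² = 32.4000, fail to reject H₀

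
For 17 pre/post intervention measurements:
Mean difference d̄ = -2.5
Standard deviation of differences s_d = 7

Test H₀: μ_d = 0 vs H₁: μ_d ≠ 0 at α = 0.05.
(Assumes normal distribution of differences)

Answer: t = -1.4726, fail to reject H₀

Derivation:
df = n - 1 = 16
SE = s_d/√n = 7/√17 = 1.6977
t = d̄/SE = -2.5/1.6977 = -1.4726
Critical value: t_{0.025,16} = ±2.120
p-value ≈ 0.1603
Decision: fail to reject H₀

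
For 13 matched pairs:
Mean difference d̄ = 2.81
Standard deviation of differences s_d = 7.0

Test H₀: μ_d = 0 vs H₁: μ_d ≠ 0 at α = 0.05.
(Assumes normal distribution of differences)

df = n - 1 = 12
SE = s_d/√n = 7.0/√13 = 1.9415
t = d̄/SE = 2.81/1.9415 = 1.4473
Critical value: t_{0.025,12} = ±2.179
p-value ≈ 0.1734
Decision: fail to reject H₀

Answer: t = 1.4473, fail to reject H₀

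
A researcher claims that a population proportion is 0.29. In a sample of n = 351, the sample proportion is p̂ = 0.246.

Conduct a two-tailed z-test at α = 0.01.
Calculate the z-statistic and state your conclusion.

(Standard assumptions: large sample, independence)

Answer: z = -1.8167, fail to reject H₀

Derivation:
H₀: p = 0.29, H₁: p ≠ 0.29
Standard error: SE = √(p₀(1-p₀)/n) = √(0.29×0.71/351) = 0.024220
z-statistic: z = (p̂ - p₀)/SE = (0.246 - 0.29)/0.024220 = -1.8167
Critical value: z_0.005 = ±2.576
p-value = 0.0693
Decision: fail to reject H₀ at α = 0.01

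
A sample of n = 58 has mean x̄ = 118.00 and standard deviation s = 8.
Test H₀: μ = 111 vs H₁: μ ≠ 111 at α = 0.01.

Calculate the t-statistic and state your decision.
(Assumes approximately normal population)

df = n - 1 = 57
SE = s/√n = 8/√58 = 1.0505
t = (x̄ - μ₀)/SE = (118.00 - 111)/1.0505 = 6.6635
Critical value: t_{0.005,57} = ±2.665
p-value < 0.0001
Decision: reject H₀

Answer: t = 6.6635, reject H₀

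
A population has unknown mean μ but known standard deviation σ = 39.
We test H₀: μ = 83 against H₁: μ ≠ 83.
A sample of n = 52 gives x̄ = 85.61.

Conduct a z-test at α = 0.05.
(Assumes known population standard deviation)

Standard error: SE = σ/√n = 39/√52 = 5.4083
z-statistic: z = (x̄ - μ₀)/SE = (85.61 - 83)/5.4083 = 0.4826
Critical value: ±1.960
p-value = 0.6294
Decision: fail to reject H₀

Answer: z = 0.4826, fail to reject H₀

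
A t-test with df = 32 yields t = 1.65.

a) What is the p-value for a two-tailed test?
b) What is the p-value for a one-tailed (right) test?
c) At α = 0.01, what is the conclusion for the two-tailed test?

Answer: a) 0.1087, b) 0.0544, c) fail to reject H₀

Derivation:
Using t-distribution with df = 32:
a) Two-tailed: p = 2×P(T > 1.65) = 0.1087
b) One-tailed: p = P(T > 1.65) = 0.0544
c) 0.1087 ≥ 0.01, fail to reject H₀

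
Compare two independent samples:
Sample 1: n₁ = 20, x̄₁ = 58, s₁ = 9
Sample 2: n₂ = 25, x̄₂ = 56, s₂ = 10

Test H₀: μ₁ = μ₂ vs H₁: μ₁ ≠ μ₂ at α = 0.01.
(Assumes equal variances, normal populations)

Pooled variance: s²_p = [19×9² + 24×10²]/(43) = 91.6047
s_p = 9.5710
SE = s_p×√(1/n₁ + 1/n₂) = 9.5710×√(1/20 + 1/25) = 2.8713
t = (x̄₁ - x̄₂)/SE = (58 - 56)/2.8713 = 0.6965
df = 43, t-critical = ±2.695
Decision: fail to reject H₀

Answer: t = 0.6965, fail to reject H₀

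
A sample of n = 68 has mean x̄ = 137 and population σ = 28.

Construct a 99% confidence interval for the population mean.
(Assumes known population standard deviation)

Confidence level: 99%, α = 0.01
z_0.005 = 2.576
SE = σ/√n = 28/√68 = 3.3955
Margin of error = 2.576 × 3.3955 = 8.7468
CI: x̄ ± margin = 137 ± 8.7468
CI: (128.2532, 145.7468)

Answer: (128.2532, 145.7468)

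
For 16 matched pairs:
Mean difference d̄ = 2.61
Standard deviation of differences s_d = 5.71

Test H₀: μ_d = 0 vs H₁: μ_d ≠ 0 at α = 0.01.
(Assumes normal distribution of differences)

df = n - 1 = 15
SE = s_d/√n = 5.71/√16 = 1.4275
t = d̄/SE = 2.61/1.4275 = 1.8284
Critical value: t_{0.005,15} = ±2.947
p-value ≈ 0.0874
Decision: fail to reject H₀

Answer: t = 1.8284, fail to reject H₀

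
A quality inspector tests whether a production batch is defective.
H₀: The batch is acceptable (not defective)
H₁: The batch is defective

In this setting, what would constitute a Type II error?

Type I error (α): Rejecting H₀ when H₀ is true
Type II error (β): Failing to reject H₀ when H₁ is true

Answer: Shipping a defective batch to customers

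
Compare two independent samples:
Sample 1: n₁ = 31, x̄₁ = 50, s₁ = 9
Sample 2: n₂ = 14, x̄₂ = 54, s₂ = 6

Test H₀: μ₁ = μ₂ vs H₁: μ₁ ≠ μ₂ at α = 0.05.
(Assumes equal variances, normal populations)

Pooled variance: s²_p = [30×9² + 13×6²]/(43) = 67.3953
s_p = 8.2095
SE = s_p×√(1/n₁ + 1/n₂) = 8.2095×√(1/31 + 1/14) = 2.6435
t = (x̄₁ - x̄₂)/SE = (50 - 54)/2.6435 = -1.5131
df = 43, t-critical = ±2.017
Decision: fail to reject H₀

Answer: t = -1.5131, fail to reject H₀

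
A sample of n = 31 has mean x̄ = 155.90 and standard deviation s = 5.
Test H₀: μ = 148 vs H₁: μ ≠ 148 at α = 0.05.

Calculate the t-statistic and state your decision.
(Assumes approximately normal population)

df = n - 1 = 30
SE = s/√n = 5/√31 = 0.8980
t = (x̄ - μ₀)/SE = (155.90 - 148)/0.8980 = 8.7973
Critical value: t_{0.025,30} = ±2.042
p-value < 0.0001
Decision: reject H₀

Answer: t = 8.7973, reject H₀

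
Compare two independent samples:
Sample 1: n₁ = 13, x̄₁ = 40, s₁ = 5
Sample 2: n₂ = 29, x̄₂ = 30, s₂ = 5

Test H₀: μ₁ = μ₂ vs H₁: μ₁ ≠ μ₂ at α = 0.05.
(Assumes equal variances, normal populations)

Pooled variance: s²_p = [12×5² + 28×5²]/(40) = 25.0000
s_p = 5.0000
SE = s_p×√(1/n₁ + 1/n₂) = 5.0000×√(1/13 + 1/29) = 1.6689
t = (x̄₁ - x̄₂)/SE = (40 - 30)/1.6689 = 5.9920
df = 40, t-critical = ±2.021
Decision: reject H₀

Answer: t = 5.9920, reject H₀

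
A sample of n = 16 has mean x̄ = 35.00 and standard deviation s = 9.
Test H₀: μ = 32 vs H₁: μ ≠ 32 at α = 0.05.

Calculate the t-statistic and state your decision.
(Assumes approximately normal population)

Answer: t = 1.3333, fail to reject H₀

Derivation:
df = n - 1 = 15
SE = s/√n = 9/√16 = 2.2500
t = (x̄ - μ₀)/SE = (35.00 - 32)/2.2500 = 1.3333
Critical value: t_{0.025,15} = ±2.131
p-value ≈ 0.2023
Decision: fail to reject H₀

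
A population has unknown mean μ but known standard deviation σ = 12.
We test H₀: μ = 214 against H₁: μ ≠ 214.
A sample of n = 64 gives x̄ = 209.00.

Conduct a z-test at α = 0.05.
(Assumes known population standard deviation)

Standard error: SE = σ/√n = 12/√64 = 1.5000
z-statistic: z = (x̄ - μ₀)/SE = (209.00 - 214)/1.5000 = -3.3333
Critical value: ±1.960
p-value = 0.0009
Decision: reject H₀

Answer: z = -3.3333, reject H₀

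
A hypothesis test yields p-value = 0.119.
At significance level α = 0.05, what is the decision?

Compare p-value to α:
0.119 ≥ 0.05
Decision: fail to reject H₀

Answer: fail to reject H₀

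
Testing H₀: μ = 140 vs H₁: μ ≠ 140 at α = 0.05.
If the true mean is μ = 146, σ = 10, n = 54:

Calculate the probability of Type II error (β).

SE = σ/√n = 10/√54 = 1.3608
Critical values: μ₀ ± z_0.025×SE = 140 ± 1.960×1.3608
Acceptance region: (137.3328, 142.6672)
Under H₁ (μ = 146): z_high = (142.6672 - 146)/1.3608 = -2.4491, z_low = (137.3328 - 146)/1.3608 = -6.3692
β = P(not reject | H₁) = Φ(-2.4491) - Φ(-6.3692) ≈ 0.0072

Answer: β ≈ 0.0072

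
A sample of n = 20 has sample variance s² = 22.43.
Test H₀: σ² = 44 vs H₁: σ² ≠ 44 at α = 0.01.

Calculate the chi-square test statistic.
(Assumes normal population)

df = n - 1 = 19
χ² = (n-1)s²/σ₀² = 19×22.43/44 = 9.6857
Critical values: χ²_{0.995,19} = 6.844, χ²_{0.005,19} = 38.582
Rejection region: χ² < 6.844 or χ² > 38.582
Decision: fail to reject H₀

Answer: χ² = 9.6857, fail to reject H₀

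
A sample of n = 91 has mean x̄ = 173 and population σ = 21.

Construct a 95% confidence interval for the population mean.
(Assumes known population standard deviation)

Confidence level: 95%, α = 0.05
z_0.025 = 1.960
SE = σ/√n = 21/√91 = 2.2014
Margin of error = 1.960 × 2.2014 = 4.3147
CI: x̄ ± margin = 173 ± 4.3147
CI: (168.6853, 177.3147)

Answer: (168.6853, 177.3147)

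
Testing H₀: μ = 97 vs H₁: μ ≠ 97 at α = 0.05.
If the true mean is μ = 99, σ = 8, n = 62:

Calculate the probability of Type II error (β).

SE = σ/√n = 8/√62 = 1.0160
Critical values: μ₀ ± z_0.025×SE = 97 ± 1.960×1.0160
Acceptance region: (95.0086, 98.9914)
Under H₁ (μ = 99): z_high = (98.9914 - 99)/1.0160 = -0.0085, z_low = (95.0086 - 99)/1.0160 = -3.9285
β = P(not reject | H₁) = Φ(-0.0085) - Φ(-3.9285) ≈ 0.4966

Answer: β ≈ 0.4966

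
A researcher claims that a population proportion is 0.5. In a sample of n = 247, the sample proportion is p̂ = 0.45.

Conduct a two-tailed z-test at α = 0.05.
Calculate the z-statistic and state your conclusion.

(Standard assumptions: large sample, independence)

Answer: z = -1.5716, fail to reject H₀

Derivation:
H₀: p = 0.5, H₁: p ≠ 0.5
Standard error: SE = √(p₀(1-p₀)/n) = √(0.5×0.5/247) = 0.031814
z-statistic: z = (p̂ - p₀)/SE = (0.45 - 0.5)/0.031814 = -1.5716
Critical value: z_0.025 = ±1.960
p-value = 0.1160
Decision: fail to reject H₀ at α = 0.05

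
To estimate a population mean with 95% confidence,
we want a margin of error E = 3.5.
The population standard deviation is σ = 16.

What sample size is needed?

Answer: n = 81

Derivation:
z_0.025 = 1.960
n = (z×σ/E)² = (1.960×16/3.5)²
n = 80.2816
Round up: n = 81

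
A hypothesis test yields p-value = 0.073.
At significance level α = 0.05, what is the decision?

Compare p-value to α:
0.073 ≥ 0.05
Decision: fail to reject H₀

Answer: fail to reject H₀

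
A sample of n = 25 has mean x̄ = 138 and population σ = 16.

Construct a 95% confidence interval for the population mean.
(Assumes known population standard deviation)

Answer: (131.7280, 144.2720)

Derivation:
Confidence level: 95%, α = 0.05
z_0.025 = 1.960
SE = σ/√n = 16/√25 = 3.2000
Margin of error = 1.960 × 3.2000 = 6.2720
CI: x̄ ± margin = 138 ± 6.2720
CI: (131.7280, 144.2720)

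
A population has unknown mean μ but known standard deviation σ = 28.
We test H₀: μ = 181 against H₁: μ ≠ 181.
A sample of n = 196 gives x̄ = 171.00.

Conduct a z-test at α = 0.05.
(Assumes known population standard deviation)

Standard error: SE = σ/√n = 28/√196 = 2.0000
z-statistic: z = (x̄ - μ₀)/SE = (171.00 - 181)/2.0000 = -5.0000
Critical value: ±1.960
p-value < 0.0001
Decision: reject H₀

Answer: z = -5.0000, reject H₀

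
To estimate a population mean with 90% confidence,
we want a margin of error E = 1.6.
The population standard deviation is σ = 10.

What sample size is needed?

Answer: n = 106

Derivation:
z_0.05 = 1.645
n = (z×σ/E)² = (1.645×10/1.6)²
n = 105.7041
Round up: n = 106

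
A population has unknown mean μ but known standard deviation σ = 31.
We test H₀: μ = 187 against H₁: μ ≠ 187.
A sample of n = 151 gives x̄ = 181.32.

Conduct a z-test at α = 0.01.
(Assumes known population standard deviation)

Standard error: SE = σ/√n = 31/√151 = 2.5227
z-statistic: z = (x̄ - μ₀)/SE = (181.32 - 187)/2.5227 = -2.2516
Critical value: ±2.576
p-value = 0.0243
Decision: fail to reject H₀

Answer: z = -2.2516, fail to reject H₀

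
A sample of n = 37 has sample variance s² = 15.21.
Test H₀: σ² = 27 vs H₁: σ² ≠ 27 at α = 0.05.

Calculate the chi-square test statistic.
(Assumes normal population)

df = n - 1 = 36
χ² = (n-1)s²/σ₀² = 36×15.21/27 = 20.2800
Critical values: χ²_{0.975,36} = 21.336, χ²_{0.025,36} = 54.437
Rejection region: χ² < 21.336 or χ² > 54.437
Decision: reject H₀

Answer: χ² = 20.2800, reject H₀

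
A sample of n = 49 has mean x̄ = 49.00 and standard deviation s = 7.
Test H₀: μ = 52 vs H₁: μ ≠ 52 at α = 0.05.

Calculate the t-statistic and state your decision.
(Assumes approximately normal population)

df = n - 1 = 48
SE = s/√n = 7/√49 = 1.0000
t = (x̄ - μ₀)/SE = (49.00 - 52)/1.0000 = -3.0000
Critical value: t_{0.025,48} = ±2.011
p-value ≈ 0.0043
Decision: reject H₀

Answer: t = -3.0000, reject H₀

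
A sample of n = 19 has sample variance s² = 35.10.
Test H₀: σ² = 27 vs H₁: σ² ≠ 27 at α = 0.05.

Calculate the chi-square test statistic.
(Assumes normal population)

Answer: χ² = 23.4000, fail to reject H₀

Derivation:
df = n - 1 = 18
χ² = (n-1)s²/σ₀² = 18×35.10/27 = 23.4000
Critical values: χ²_{0.975,18} = 8.231, χ²_{0.025,18} = 31.526
Rejection region: χ² < 8.231 or χ² > 31.526
Decision: fail to reject H₀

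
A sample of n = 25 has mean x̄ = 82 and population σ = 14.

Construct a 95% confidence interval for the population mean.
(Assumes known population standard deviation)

Confidence level: 95%, α = 0.05
z_0.025 = 1.960
SE = σ/√n = 14/√25 = 2.8000
Margin of error = 1.960 × 2.8000 = 5.4880
CI: x̄ ± margin = 82 ± 5.4880
CI: (76.5120, 87.4880)

Answer: (76.5120, 87.4880)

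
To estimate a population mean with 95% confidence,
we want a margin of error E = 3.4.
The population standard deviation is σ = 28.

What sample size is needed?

Answer: n = 261

Derivation:
z_0.025 = 1.960
n = (z×σ/E)² = (1.960×28/3.4)²
n = 260.5376
Round up: n = 261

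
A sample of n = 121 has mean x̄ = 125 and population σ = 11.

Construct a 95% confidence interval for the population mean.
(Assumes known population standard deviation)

Confidence level: 95%, α = 0.05
z_0.025 = 1.960
SE = σ/√n = 11/√121 = 1.0000
Margin of error = 1.960 × 1.0000 = 1.9600
CI: x̄ ± margin = 125 ± 1.9600
CI: (123.0400, 126.9600)

Answer: (123.0400, 126.9600)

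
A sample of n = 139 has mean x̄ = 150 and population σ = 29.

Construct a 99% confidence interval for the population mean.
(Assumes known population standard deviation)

Answer: (143.6638, 156.3362)

Derivation:
Confidence level: 99%, α = 0.01
z_0.005 = 2.576
SE = σ/√n = 29/√139 = 2.4597
Margin of error = 2.576 × 2.4597 = 6.3362
CI: x̄ ± margin = 150 ± 6.3362
CI: (143.6638, 156.3362)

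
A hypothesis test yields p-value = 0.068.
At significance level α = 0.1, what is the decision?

Answer: reject H₀

Derivation:
Compare p-value to α:
0.068 < 0.1
Decision: reject H₀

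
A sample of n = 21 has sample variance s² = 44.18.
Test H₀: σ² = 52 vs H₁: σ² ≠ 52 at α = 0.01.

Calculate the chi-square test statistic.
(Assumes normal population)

df = n - 1 = 20
χ² = (n-1)s²/σ₀² = 20×44.18/52 = 16.9923
Critical values: χ²_{0.995,20} = 7.434, χ²_{0.005,20} = 39.997
Rejection region: χ² < 7.434 or χ² > 39.997
Decision: fail to reject H₀

Answer: χ² = 16.9923, fail to reject H₀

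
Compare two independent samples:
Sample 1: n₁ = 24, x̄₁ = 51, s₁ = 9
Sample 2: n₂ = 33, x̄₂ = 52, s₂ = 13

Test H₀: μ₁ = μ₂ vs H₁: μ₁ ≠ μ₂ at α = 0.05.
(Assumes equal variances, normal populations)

Answer: t = -0.3242, fail to reject H₀

Derivation:
Pooled variance: s²_p = [23×9² + 32×13²]/(55) = 132.2000
s_p = 11.4978
SE = s_p×√(1/n₁ + 1/n₂) = 11.4978×√(1/24 + 1/33) = 3.0845
t = (x̄₁ - x̄₂)/SE = (51 - 52)/3.0845 = -0.3242
df = 55, t-critical = ±2.004
Decision: fail to reject H₀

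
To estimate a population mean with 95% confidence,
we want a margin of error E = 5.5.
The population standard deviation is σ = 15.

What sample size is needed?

Answer: n = 29

Derivation:
z_0.025 = 1.960
n = (z×σ/E)² = (1.960×15/5.5)²
n = 28.5739
Round up: n = 29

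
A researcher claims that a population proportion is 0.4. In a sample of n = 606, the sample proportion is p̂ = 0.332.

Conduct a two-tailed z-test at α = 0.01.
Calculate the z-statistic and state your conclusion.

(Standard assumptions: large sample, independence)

Answer: z = -3.4169, reject H₀

Derivation:
H₀: p = 0.4, H₁: p ≠ 0.4
Standard error: SE = √(p₀(1-p₀)/n) = √(0.4×0.6/606) = 0.019901
z-statistic: z = (p̂ - p₀)/SE = (0.332 - 0.4)/0.019901 = -3.4169
Critical value: z_0.005 = ±2.576
p-value = 0.0006
Decision: reject H₀ at α = 0.01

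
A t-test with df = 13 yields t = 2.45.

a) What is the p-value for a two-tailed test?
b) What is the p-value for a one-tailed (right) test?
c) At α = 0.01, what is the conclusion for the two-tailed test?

Answer: a) 0.0292, b) 0.0146, c) fail to reject H₀

Derivation:
Using t-distribution with df = 13:
a) Two-tailed: p = 2×P(T > 2.45) = 0.0292
b) One-tailed: p = P(T > 2.45) = 0.0146
c) 0.0292 ≥ 0.01, fail to reject H₀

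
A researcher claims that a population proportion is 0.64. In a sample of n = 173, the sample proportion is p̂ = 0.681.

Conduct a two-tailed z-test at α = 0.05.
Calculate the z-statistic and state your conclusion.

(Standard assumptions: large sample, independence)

H₀: p = 0.64, H₁: p ≠ 0.64
Standard error: SE = √(p₀(1-p₀)/n) = √(0.64×0.36/173) = 0.036494
z-statistic: z = (p̂ - p₀)/SE = (0.681 - 0.64)/0.036494 = 1.1235
Critical value: z_0.025 = ±1.960
p-value = 0.2612
Decision: fail to reject H₀ at α = 0.05

Answer: z = 1.1235, fail to reject H₀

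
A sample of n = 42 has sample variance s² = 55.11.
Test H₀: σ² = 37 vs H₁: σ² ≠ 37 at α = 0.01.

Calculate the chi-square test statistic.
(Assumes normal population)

df = n - 1 = 41
χ² = (n-1)s²/σ₀² = 41×55.11/37 = 61.0678
Critical values: χ²_{0.995,41} = 21.421, χ²_{0.005,41} = 68.053
Rejection region: χ² < 21.421 or χ² > 68.053
Decision: fail to reject H₀

Answer: χ² = 61.0678, fail to reject H₀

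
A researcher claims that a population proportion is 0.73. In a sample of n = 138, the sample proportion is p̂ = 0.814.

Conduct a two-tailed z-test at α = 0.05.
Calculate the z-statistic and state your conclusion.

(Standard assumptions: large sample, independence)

H₀: p = 0.73, H₁: p ≠ 0.73
Standard error: SE = √(p₀(1-p₀)/n) = √(0.73×0.27/138) = 0.037792
z-statistic: z = (p̂ - p₀)/SE = (0.814 - 0.73)/0.037792 = 2.2227
Critical value: z_0.025 = ±1.960
p-value = 0.0262
Decision: reject H₀ at α = 0.05

Answer: z = 2.2227, reject H₀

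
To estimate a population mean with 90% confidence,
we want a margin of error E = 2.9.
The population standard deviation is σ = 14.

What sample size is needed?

z_0.05 = 1.645
n = (z×σ/E)² = (1.645×14/2.9)²
n = 63.0655
Round up: n = 64

Answer: n = 64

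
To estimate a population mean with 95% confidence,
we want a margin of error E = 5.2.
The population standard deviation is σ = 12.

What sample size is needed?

Answer: n = 21

Derivation:
z_0.025 = 1.960
n = (z×σ/E)² = (1.960×12/5.2)²
n = 20.4582
Round up: n = 21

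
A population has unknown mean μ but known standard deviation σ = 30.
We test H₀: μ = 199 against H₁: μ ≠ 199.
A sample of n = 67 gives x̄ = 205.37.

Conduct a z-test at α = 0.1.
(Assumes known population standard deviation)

Standard error: SE = σ/√n = 30/√67 = 3.6651
z-statistic: z = (x̄ - μ₀)/SE = (205.37 - 199)/3.6651 = 1.7380
Critical value: ±1.645
p-value = 0.0822
Decision: reject H₀

Answer: z = 1.7380, reject H₀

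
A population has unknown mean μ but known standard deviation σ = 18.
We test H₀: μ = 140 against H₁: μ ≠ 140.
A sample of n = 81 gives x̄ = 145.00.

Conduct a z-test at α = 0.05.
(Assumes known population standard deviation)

Answer: z = 2.5000, reject H₀

Derivation:
Standard error: SE = σ/√n = 18/√81 = 2.0000
z-statistic: z = (x̄ - μ₀)/SE = (145.00 - 140)/2.0000 = 2.5000
Critical value: ±1.960
p-value = 0.0124
Decision: reject H₀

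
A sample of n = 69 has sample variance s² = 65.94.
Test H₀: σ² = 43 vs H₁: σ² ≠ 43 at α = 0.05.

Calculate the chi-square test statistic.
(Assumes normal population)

Answer: χ² = 104.2772, reject H₀

Derivation:
df = n - 1 = 68
χ² = (n-1)s²/σ₀² = 68×65.94/43 = 104.2772
Critical values: χ²_{0.975,68} = 47.092, χ²_{0.025,68} = 92.689
Rejection region: χ² < 47.092 or χ² > 92.689
Decision: reject H₀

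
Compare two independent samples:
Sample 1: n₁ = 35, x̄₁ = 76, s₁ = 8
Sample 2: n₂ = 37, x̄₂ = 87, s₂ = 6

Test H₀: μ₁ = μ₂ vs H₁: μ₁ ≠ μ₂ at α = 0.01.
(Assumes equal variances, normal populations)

Pooled variance: s²_p = [34×8² + 36×6²]/(70) = 49.6000
s_p = 7.0427
SE = s_p×√(1/n₁ + 1/n₂) = 7.0427×√(1/35 + 1/37) = 1.6606
t = (x̄₁ - x̄₂)/SE = (76 - 87)/1.6606 = -6.6241
df = 70, t-critical = ±2.648
Decision: reject H₀

Answer: t = -6.6241, reject H₀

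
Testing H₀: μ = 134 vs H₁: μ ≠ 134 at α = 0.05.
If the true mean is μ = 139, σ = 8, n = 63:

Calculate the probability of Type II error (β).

Answer: β ≈ 0.0013

Derivation:
SE = σ/√n = 8/√63 = 1.0079
Critical values: μ₀ ± z_0.025×SE = 134 ± 1.960×1.0079
Acceptance region: (132.0245, 135.9755)
Under H₁ (μ = 139): z_high = (135.9755 - 139)/1.0079 = -3.0008, z_low = (132.0245 - 139)/1.0079 = -6.9208
β = P(not reject | H₁) = Φ(-3.0008) - Φ(-6.9208) ≈ 0.0013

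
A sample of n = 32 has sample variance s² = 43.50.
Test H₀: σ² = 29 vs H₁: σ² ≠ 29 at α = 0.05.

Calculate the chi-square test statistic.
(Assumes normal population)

Answer: χ² = 46.5000, fail to reject H₀

Derivation:
df = n - 1 = 31
χ² = (n-1)s²/σ₀² = 31×43.50/29 = 46.5000
Critical values: χ²_{0.975,31} = 17.539, χ²_{0.025,31} = 48.232
Rejection region: χ² < 17.539 or χ² > 48.232
Decision: fail to reject H₀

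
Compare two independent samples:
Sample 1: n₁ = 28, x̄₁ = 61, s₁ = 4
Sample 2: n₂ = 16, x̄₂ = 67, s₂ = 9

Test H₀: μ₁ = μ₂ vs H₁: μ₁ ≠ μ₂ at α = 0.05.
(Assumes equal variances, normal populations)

Answer: t = -3.0573, reject H₀

Derivation:
Pooled variance: s²_p = [27×4² + 15×9²]/(42) = 39.2143
s_p = 6.2621
SE = s_p×√(1/n₁ + 1/n₂) = 6.2621×√(1/28 + 1/16) = 1.9625
t = (x̄₁ - x̄₂)/SE = (61 - 67)/1.9625 = -3.0573
df = 42, t-critical = ±2.018
Decision: reject H₀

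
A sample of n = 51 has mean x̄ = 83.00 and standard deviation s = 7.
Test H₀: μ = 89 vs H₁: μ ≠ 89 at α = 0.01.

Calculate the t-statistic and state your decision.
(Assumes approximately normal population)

df = n - 1 = 50
SE = s/√n = 7/√51 = 0.9802
t = (x̄ - μ₀)/SE = (83.00 - 89)/0.9802 = -6.1212
Critical value: t_{0.005,50} = ±2.678
p-value < 0.0001
Decision: reject H₀

Answer: t = -6.1212, reject H₀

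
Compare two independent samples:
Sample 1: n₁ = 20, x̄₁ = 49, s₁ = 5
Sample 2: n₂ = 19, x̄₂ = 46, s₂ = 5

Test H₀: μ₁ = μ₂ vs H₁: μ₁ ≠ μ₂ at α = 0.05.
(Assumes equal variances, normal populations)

Answer: t = 1.8729, fail to reject H₀

Derivation:
Pooled variance: s²_p = [19×5² + 18×5²]/(37) = 25.0000
s_p = 5.0000
SE = s_p×√(1/n₁ + 1/n₂) = 5.0000×√(1/20 + 1/19) = 1.6018
t = (x̄₁ - x̄₂)/SE = (49 - 46)/1.6018 = 1.8729
df = 37, t-critical = ±2.026
Decision: fail to reject H₀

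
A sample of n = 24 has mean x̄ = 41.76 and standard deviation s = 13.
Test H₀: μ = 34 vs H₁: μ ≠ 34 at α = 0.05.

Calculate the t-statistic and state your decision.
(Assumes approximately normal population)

Answer: t = 2.9243, reject H₀

Derivation:
df = n - 1 = 23
SE = s/√n = 13/√24 = 2.6536
t = (x̄ - μ₀)/SE = (41.76 - 34)/2.6536 = 2.9243
Critical value: t_{0.025,23} = ±2.069
p-value ≈ 0.0076
Decision: reject H₀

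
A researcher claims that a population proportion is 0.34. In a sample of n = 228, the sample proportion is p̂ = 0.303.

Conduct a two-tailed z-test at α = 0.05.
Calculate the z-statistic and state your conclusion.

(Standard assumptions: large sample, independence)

H₀: p = 0.34, H₁: p ≠ 0.34
Standard error: SE = √(p₀(1-p₀)/n) = √(0.34×0.66/228) = 0.031372
z-statistic: z = (p̂ - p₀)/SE = (0.303 - 0.34)/0.031372 = -1.1794
Critical value: z_0.025 = ±1.960
p-value = 0.2382
Decision: fail to reject H₀ at α = 0.05

Answer: z = -1.1794, fail to reject H₀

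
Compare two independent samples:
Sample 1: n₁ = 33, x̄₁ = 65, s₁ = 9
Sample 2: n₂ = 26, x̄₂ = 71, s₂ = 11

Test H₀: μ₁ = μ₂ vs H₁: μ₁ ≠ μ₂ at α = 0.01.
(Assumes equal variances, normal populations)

Answer: t = -2.3049, fail to reject H₀

Derivation:
Pooled variance: s²_p = [32×9² + 25×11²]/(57) = 98.5439
s_p = 9.9269
SE = s_p×√(1/n₁ + 1/n₂) = 9.9269×√(1/33 + 1/26) = 2.6031
t = (x̄₁ - x̄₂)/SE = (65 - 71)/2.6031 = -2.3049
df = 57, t-critical = ±2.665
Decision: fail to reject H₀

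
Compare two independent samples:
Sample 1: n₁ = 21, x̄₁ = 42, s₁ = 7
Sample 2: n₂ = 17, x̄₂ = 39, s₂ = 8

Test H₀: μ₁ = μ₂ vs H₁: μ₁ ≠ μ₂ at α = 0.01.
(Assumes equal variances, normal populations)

Answer: t = 1.2324, fail to reject H₀

Derivation:
Pooled variance: s²_p = [20×7² + 16×8²]/(36) = 55.6667
s_p = 7.4610
SE = s_p×√(1/n₁ + 1/n₂) = 7.4610×√(1/21 + 1/17) = 2.4342
t = (x̄₁ - x̄₂)/SE = (42 - 39)/2.4342 = 1.2324
df = 36, t-critical = ±2.719
Decision: fail to reject H₀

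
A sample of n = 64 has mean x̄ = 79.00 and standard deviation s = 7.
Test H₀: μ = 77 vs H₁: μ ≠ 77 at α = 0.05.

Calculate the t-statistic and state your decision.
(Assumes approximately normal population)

df = n - 1 = 63
SE = s/√n = 7/√64 = 0.8750
t = (x̄ - μ₀)/SE = (79.00 - 77)/0.8750 = 2.2857
Critical value: t_{0.025,63} = ±1.998
p-value ≈ 0.0256
Decision: reject H₀

Answer: t = 2.2857, reject H₀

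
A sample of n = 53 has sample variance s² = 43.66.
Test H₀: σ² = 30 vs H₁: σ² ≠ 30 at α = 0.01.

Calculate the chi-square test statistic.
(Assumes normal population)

df = n - 1 = 52
χ² = (n-1)s²/σ₀² = 52×43.66/30 = 75.6773
Critical values: χ²_{0.995,52} = 29.481, χ²_{0.005,52} = 82.001
Rejection region: χ² < 29.481 or χ² > 82.001
Decision: fail to reject H₀

Answer: χ² = 75.6773, fail to reject H₀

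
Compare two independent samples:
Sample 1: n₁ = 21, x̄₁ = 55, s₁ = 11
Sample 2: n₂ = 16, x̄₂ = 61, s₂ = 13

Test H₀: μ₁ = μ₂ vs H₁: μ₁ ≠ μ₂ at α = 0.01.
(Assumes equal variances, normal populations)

Answer: t = -1.5196, fail to reject H₀

Derivation:
Pooled variance: s²_p = [20×11² + 15×13²]/(35) = 141.5714
s_p = 11.8984
SE = s_p×√(1/n₁ + 1/n₂) = 11.8984×√(1/21 + 1/16) = 3.9484
t = (x̄₁ - x̄₂)/SE = (55 - 61)/3.9484 = -1.5196
df = 35, t-critical = ±2.724
Decision: fail to reject H₀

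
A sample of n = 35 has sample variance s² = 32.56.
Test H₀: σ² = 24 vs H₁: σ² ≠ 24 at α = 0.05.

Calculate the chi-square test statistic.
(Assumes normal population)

Answer: χ² = 46.1267, fail to reject H₀

Derivation:
df = n - 1 = 34
χ² = (n-1)s²/σ₀² = 34×32.56/24 = 46.1267
Critical values: χ²_{0.975,34} = 19.806, χ²_{0.025,34} = 51.966
Rejection region: χ² < 19.806 or χ² > 51.966
Decision: fail to reject H₀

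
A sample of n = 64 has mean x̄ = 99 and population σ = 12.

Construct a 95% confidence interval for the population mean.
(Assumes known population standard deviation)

Confidence level: 95%, α = 0.05
z_0.025 = 1.960
SE = σ/√n = 12/√64 = 1.5000
Margin of error = 1.960 × 1.5000 = 2.9400
CI: x̄ ± margin = 99 ± 2.9400
CI: (96.0600, 101.9400)

Answer: (96.0600, 101.9400)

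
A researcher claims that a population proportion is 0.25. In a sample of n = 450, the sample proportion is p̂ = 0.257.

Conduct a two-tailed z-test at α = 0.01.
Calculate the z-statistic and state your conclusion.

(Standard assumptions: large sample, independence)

Answer: z = 0.3429, fail to reject H₀

Derivation:
H₀: p = 0.25, H₁: p ≠ 0.25
Standard error: SE = √(p₀(1-p₀)/n) = √(0.25×0.75/450) = 0.020412
z-statistic: z = (p̂ - p₀)/SE = (0.257 - 0.25)/0.020412 = 0.3429
Critical value: z_0.005 = ±2.576
p-value = 0.7317
Decision: fail to reject H₀ at α = 0.01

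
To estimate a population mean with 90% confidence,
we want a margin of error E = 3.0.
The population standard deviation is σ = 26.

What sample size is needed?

z_0.05 = 1.645
n = (z×σ/E)² = (1.645×26/3.0)²
n = 203.2525
Round up: n = 204

Answer: n = 204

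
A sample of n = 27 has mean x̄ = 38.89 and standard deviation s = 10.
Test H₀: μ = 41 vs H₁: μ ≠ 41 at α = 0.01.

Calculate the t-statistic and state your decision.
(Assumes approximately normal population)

df = n - 1 = 26
SE = s/√n = 10/√27 = 1.9245
t = (x̄ - μ₀)/SE = (38.89 - 41)/1.9245 = -1.0964
Critical value: t_{0.005,26} = ±2.779
p-value ≈ 0.2830
Decision: fail to reject H₀

Answer: t = -1.0964, fail to reject H₀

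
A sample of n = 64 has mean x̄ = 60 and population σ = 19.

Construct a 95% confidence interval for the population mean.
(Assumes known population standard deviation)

Answer: (55.3450, 64.6550)

Derivation:
Confidence level: 95%, α = 0.05
z_0.025 = 1.960
SE = σ/√n = 19/√64 = 2.3750
Margin of error = 1.960 × 2.3750 = 4.6550
CI: x̄ ± margin = 60 ± 4.6550
CI: (55.3450, 64.6550)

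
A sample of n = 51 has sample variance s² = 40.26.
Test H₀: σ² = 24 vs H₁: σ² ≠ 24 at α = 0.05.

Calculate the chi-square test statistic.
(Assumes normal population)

Answer: χ² = 83.8750, reject H₀

Derivation:
df = n - 1 = 50
χ² = (n-1)s²/σ₀² = 50×40.26/24 = 83.8750
Critical values: χ²_{0.975,50} = 32.357, χ²_{0.025,50} = 71.420
Rejection region: χ² < 32.357 or χ² > 71.420
Decision: reject H₀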